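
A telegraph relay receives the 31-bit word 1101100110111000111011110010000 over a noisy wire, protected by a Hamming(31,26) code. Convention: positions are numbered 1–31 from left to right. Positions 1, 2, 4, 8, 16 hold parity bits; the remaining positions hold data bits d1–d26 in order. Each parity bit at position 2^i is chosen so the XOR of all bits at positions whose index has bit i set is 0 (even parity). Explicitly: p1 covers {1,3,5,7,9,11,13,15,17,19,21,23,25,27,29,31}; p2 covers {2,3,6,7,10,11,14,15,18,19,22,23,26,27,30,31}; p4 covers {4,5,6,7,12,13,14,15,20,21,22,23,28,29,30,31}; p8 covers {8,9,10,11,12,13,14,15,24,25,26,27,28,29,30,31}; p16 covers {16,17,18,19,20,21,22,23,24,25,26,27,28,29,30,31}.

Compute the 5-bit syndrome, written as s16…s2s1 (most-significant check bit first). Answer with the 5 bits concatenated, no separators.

s1 (pos 1,3,5,7,9,11,13,15,17,19,21,23,25,27,29,31): 1⊕0⊕1⊕0⊕1⊕1⊕1⊕0⊕1⊕1⊕1⊕1⊕0⊕1⊕0⊕0 = 0
s2 (pos 2,3,6,7,10,11,14,15,18,19,22,23,26,27,30,31): 1⊕0⊕0⊕0⊕0⊕1⊕0⊕0⊕1⊕1⊕1⊕1⊕0⊕1⊕0⊕0 = 1
s4 (pos 4,5,6,7,12,13,14,15,20,21,22,23,28,29,30,31): 1⊕1⊕0⊕0⊕1⊕1⊕0⊕0⊕0⊕1⊕1⊕1⊕0⊕0⊕0⊕0 = 1
s8 (pos 8,9,10,11,12,13,14,15,24,25,26,27,28,29,30,31): 1⊕1⊕0⊕1⊕1⊕1⊕0⊕0⊕1⊕0⊕0⊕1⊕0⊕0⊕0⊕0 = 1
s16 (pos 16,17,18,19,20,21,22,23,24,25,26,27,28,29,30,31): 0⊕1⊕1⊕1⊕0⊕1⊕1⊕1⊕1⊕0⊕0⊕1⊕0⊕0⊕0⊕0 = 0
Syndrome s16…s1 = 01110 → error at position 14.

01110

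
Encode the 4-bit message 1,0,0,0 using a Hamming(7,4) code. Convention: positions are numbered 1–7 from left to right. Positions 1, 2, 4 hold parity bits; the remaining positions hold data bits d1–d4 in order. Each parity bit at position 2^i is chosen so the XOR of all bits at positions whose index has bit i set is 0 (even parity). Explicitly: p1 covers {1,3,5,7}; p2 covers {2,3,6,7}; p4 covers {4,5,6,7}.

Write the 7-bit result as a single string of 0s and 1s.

1110000

Place data at non-parity positions: p1 p2 1 p4 0 0 0
p1 (pos 1,3,5,7): XOR of data positions = 1⊕0⊕0 = 1
p2 (pos 2,3,6,7): XOR of data positions = 1⊕0⊕0 = 1
p4 (pos 4,5,6,7): XOR of data positions = 0⊕0⊕0 = 0
Codeword: 1110000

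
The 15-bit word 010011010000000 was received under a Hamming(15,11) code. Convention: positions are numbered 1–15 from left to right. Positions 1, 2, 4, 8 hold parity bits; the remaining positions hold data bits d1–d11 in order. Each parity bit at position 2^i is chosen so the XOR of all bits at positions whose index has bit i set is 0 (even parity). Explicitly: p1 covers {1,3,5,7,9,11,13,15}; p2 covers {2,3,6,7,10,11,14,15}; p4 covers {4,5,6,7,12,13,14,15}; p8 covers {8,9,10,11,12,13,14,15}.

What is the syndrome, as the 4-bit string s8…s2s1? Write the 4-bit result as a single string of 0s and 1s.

s1 (pos 1,3,5,7,9,11,13,15): 0⊕0⊕1⊕0⊕0⊕0⊕0⊕0 = 1
s2 (pos 2,3,6,7,10,11,14,15): 1⊕0⊕1⊕0⊕0⊕0⊕0⊕0 = 0
s4 (pos 4,5,6,7,12,13,14,15): 0⊕1⊕1⊕0⊕0⊕0⊕0⊕0 = 0
s8 (pos 8,9,10,11,12,13,14,15): 1⊕0⊕0⊕0⊕0⊕0⊕0⊕0 = 1
Syndrome s8…s1 = 1001 → error at position 9.

1001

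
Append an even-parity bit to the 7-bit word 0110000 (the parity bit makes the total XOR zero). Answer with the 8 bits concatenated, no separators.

XOR of the 7 data bits: 0⊕1⊕1⊕0⊕0⊕0⊕0 = 0
Parity bit = 0 (so all 8 bits XOR to 0).

01100000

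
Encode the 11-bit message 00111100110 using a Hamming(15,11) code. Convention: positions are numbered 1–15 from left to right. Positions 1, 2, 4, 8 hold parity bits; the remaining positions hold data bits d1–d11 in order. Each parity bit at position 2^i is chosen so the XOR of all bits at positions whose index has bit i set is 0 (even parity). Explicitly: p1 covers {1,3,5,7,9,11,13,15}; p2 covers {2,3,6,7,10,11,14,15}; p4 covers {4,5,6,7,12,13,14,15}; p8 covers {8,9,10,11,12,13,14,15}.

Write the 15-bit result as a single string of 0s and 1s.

Place data at non-parity positions: p1 p2 0 p4 0 1 1 p8 1 1 0 0 1 1 0
p1 (pos 1,3,5,7,9,11,13,15): XOR of data positions = 0⊕0⊕1⊕1⊕0⊕1⊕0 = 1
p2 (pos 2,3,6,7,10,11,14,15): XOR of data positions = 0⊕1⊕1⊕1⊕0⊕1⊕0 = 0
p4 (pos 4,5,6,7,12,13,14,15): XOR of data positions = 0⊕1⊕1⊕0⊕1⊕1⊕0 = 0
p8 (pos 8,9,10,11,12,13,14,15): XOR of data positions = 1⊕1⊕0⊕0⊕1⊕1⊕0 = 0
Codeword: 100001101100110

100001101100110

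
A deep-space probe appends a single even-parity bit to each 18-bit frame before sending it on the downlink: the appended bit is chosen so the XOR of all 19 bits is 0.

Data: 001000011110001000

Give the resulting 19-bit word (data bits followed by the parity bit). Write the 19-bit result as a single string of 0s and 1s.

0010000111100010000

XOR of the 18 data bits: 0⊕0⊕1⊕0⊕0⊕0⊕0⊕1⊕1⊕1⊕1⊕0⊕0⊕0⊕1⊕0⊕0⊕0 = 0
Parity bit = 0 (so all 19 bits XOR to 0).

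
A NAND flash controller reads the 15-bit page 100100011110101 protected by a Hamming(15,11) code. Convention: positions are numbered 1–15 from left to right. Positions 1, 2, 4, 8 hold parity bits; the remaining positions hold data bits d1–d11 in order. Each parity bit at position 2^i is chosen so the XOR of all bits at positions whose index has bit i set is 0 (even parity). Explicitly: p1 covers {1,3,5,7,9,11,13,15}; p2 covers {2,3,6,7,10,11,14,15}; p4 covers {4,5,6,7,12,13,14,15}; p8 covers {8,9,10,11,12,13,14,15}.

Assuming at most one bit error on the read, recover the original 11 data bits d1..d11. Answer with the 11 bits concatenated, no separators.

s1 (pos 1,3,5,7,9,11,13,15): 1⊕0⊕0⊕0⊕1⊕1⊕1⊕1 = 1
s2 (pos 2,3,6,7,10,11,14,15): 0⊕0⊕0⊕0⊕1⊕1⊕0⊕1 = 1
s4 (pos 4,5,6,7,12,13,14,15): 1⊕0⊕0⊕0⊕0⊕1⊕0⊕1 = 1
s8 (pos 8,9,10,11,12,13,14,15): 1⊕1⊕1⊕1⊕0⊕1⊕0⊕1 = 0
Syndrome s8…s1 = 0111 → error at position 7.
Flip position 7: 100100011110101 → 100100111110101
Read data bits from positions 3,5,6,7,9,10,11,12,13,14,15: 00011110101

00011110101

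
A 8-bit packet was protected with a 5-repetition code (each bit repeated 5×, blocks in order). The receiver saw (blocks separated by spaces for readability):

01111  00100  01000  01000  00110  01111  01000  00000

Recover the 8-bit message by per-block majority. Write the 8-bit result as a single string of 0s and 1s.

10000100

Block 1 (01111): 4 ones → 1
Block 2 (00100): 1 one → 0
Block 3 (01000): 1 one → 0
Block 4 (01000): 1 one → 0
Block 5 (00110): 2 ones → 0
Block 6 (01111): 4 ones → 1
Block 7 (01000): 1 one → 0
Block 8 (00000): 0 ones → 0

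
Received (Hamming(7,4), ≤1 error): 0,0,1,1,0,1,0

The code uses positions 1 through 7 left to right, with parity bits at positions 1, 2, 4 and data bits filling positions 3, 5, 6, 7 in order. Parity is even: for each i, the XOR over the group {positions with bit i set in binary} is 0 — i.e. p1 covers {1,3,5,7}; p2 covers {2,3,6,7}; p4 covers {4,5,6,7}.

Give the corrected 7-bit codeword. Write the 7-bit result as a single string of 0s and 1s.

1011010

s1 (pos 1,3,5,7): 0⊕1⊕0⊕0 = 1
s2 (pos 2,3,6,7): 0⊕1⊕1⊕0 = 0
s4 (pos 4,5,6,7): 1⊕0⊕1⊕0 = 0
Syndrome s4…s1 = 001 → error at position 1.
Flip position 1: 0011010 → 1011010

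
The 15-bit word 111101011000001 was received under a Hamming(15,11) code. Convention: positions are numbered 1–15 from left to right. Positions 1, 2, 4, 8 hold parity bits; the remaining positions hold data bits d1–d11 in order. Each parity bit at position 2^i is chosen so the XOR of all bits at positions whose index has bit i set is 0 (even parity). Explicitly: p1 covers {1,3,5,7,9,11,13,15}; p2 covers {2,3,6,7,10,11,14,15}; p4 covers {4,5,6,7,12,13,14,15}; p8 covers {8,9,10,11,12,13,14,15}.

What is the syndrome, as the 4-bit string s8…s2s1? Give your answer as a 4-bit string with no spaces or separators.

s1 (pos 1,3,5,7,9,11,13,15): 1⊕1⊕0⊕0⊕1⊕0⊕0⊕1 = 0
s2 (pos 2,3,6,7,10,11,14,15): 1⊕1⊕1⊕0⊕0⊕0⊕0⊕1 = 0
s4 (pos 4,5,6,7,12,13,14,15): 1⊕0⊕1⊕0⊕0⊕0⊕0⊕1 = 1
s8 (pos 8,9,10,11,12,13,14,15): 1⊕1⊕0⊕0⊕0⊕0⊕0⊕1 = 1
Syndrome s8…s1 = 1100 → error at position 12.

1100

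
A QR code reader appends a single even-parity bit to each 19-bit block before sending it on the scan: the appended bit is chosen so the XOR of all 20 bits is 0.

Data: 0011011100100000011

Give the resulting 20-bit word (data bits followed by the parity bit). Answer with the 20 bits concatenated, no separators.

00110111001000000110

XOR of the 19 data bits: 0⊕0⊕1⊕1⊕0⊕1⊕1⊕1⊕0⊕0⊕1⊕0⊕0⊕0⊕0⊕0⊕0⊕1⊕1 = 0
Parity bit = 0 (so all 20 bits XOR to 0).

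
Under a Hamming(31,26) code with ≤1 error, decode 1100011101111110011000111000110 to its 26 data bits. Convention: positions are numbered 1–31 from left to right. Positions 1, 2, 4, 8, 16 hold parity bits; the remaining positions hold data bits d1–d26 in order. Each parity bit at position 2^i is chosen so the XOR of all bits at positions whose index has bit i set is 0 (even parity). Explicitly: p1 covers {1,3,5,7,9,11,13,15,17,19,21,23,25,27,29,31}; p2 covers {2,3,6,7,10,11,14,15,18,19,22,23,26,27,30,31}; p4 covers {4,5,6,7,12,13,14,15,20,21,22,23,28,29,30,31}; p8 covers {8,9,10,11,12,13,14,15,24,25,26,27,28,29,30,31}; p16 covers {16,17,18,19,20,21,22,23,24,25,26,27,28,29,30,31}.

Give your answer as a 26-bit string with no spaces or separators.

00110111111011000111000111

s1 (pos 1,3,5,7,9,11,13,15,17,19,21,23,25,27,29,31): 1⊕0⊕0⊕1⊕0⊕1⊕1⊕1⊕0⊕1⊕0⊕1⊕1⊕0⊕1⊕0 = 1
s2 (pos 2,3,6,7,10,11,14,15,18,19,22,23,26,27,30,31): 1⊕0⊕1⊕1⊕1⊕1⊕1⊕1⊕1⊕1⊕0⊕1⊕0⊕0⊕1⊕0 = 1
s4 (pos 4,5,6,7,12,13,14,15,20,21,22,23,28,29,30,31): 0⊕0⊕1⊕1⊕1⊕1⊕1⊕1⊕0⊕0⊕0⊕1⊕0⊕1⊕1⊕0 = 1
s8 (pos 8,9,10,11,12,13,14,15,24,25,26,27,28,29,30,31): 1⊕0⊕1⊕1⊕1⊕1⊕1⊕1⊕1⊕1⊕0⊕0⊕0⊕1⊕1⊕0 = 1
s16 (pos 16,17,18,19,20,21,22,23,24,25,26,27,28,29,30,31): 0⊕0⊕1⊕1⊕0⊕0⊕0⊕1⊕1⊕1⊕0⊕0⊕0⊕1⊕1⊕0 = 1
Syndrome s16…s1 = 11111 → error at position 31.
Flip position 31: 1100011101111110011000111000110 → 1100011101111110011000111000111
Read data bits from positions 3,5,6,7,9,10,11,12,13,14,15,17,18,19,20,21,22,23,24,25,26,27,28,29,30,31: 00110111111011000111000111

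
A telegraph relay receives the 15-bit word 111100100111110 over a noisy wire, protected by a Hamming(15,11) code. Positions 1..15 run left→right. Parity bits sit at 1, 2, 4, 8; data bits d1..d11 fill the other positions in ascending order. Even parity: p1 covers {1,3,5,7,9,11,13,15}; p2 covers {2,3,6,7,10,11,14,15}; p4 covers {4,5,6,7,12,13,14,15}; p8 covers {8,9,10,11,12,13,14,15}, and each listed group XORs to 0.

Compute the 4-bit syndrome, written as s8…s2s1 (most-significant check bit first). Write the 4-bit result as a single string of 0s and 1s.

s1 (pos 1,3,5,7,9,11,13,15): 1⊕1⊕0⊕1⊕0⊕1⊕1⊕0 = 1
s2 (pos 2,3,6,7,10,11,14,15): 1⊕1⊕0⊕1⊕1⊕1⊕1⊕0 = 0
s4 (pos 4,5,6,7,12,13,14,15): 1⊕0⊕0⊕1⊕1⊕1⊕1⊕0 = 1
s8 (pos 8,9,10,11,12,13,14,15): 0⊕0⊕1⊕1⊕1⊕1⊕1⊕0 = 1
Syndrome s8…s1 = 1101 → error at position 13.

1101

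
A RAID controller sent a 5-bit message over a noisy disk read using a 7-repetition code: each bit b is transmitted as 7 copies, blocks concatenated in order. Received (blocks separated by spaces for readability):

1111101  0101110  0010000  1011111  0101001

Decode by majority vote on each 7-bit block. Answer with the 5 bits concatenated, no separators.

Block 1 (1111101): 6 ones → 1
Block 2 (0101110): 4 ones → 1
Block 3 (0010000): 1 one → 0
Block 4 (1011111): 6 ones → 1
Block 5 (0101001): 3 ones → 0

11010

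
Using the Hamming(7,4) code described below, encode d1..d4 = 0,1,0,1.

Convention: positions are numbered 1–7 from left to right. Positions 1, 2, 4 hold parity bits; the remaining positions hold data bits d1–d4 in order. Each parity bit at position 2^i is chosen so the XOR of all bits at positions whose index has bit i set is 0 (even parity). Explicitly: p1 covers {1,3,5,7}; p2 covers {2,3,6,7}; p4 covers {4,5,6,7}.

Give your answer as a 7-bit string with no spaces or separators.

0100101

Place data at non-parity positions: p1 p2 0 p4 1 0 1
p1 (pos 1,3,5,7): XOR of data positions = 0⊕1⊕1 = 0
p2 (pos 2,3,6,7): XOR of data positions = 0⊕0⊕1 = 1
p4 (pos 4,5,6,7): XOR of data positions = 1⊕0⊕1 = 0
Codeword: 0100101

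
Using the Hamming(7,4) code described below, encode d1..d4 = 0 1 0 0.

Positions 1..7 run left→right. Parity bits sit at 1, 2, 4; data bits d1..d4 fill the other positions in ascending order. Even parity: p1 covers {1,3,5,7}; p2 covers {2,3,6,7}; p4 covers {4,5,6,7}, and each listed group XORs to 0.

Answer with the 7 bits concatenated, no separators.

1001100

Place data at non-parity positions: p1 p2 0 p4 1 0 0
p1 (pos 1,3,5,7): XOR of data positions = 0⊕1⊕0 = 1
p2 (pos 2,3,6,7): XOR of data positions = 0⊕0⊕0 = 0
p4 (pos 4,5,6,7): XOR of data positions = 1⊕0⊕0 = 1
Codeword: 1001100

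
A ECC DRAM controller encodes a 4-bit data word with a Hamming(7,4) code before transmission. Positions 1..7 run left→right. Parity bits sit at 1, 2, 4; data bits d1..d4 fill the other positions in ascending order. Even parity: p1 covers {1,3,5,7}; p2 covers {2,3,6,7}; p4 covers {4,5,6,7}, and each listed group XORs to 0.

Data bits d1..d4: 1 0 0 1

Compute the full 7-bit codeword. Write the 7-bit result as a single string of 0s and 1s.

0011001

Place data at non-parity positions: p1 p2 1 p4 0 0 1
p1 (pos 1,3,5,7): XOR of data positions = 1⊕0⊕1 = 0
p2 (pos 2,3,6,7): XOR of data positions = 1⊕0⊕1 = 0
p4 (pos 4,5,6,7): XOR of data positions = 0⊕0⊕1 = 1
Codeword: 0011001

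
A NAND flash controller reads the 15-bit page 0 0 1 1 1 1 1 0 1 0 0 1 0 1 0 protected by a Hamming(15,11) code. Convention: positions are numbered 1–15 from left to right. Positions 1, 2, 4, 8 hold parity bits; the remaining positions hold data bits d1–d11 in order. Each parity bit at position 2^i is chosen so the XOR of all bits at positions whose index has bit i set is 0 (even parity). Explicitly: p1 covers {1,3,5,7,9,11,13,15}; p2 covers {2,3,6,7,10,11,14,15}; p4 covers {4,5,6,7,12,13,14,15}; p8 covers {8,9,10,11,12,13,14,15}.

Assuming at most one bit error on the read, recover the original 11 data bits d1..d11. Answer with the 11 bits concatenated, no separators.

11111001010

s1 (pos 1,3,5,7,9,11,13,15): 0⊕1⊕1⊕1⊕1⊕0⊕0⊕0 = 0
s2 (pos 2,3,6,7,10,11,14,15): 0⊕1⊕1⊕1⊕0⊕0⊕1⊕0 = 0
s4 (pos 4,5,6,7,12,13,14,15): 1⊕1⊕1⊕1⊕1⊕0⊕1⊕0 = 0
s8 (pos 8,9,10,11,12,13,14,15): 0⊕1⊕0⊕0⊕1⊕0⊕1⊕0 = 1
Syndrome s8…s1 = 1000 → error at position 8.
Flip position 8: 001111101001010 → 001111111001010
Read data bits from positions 3,5,6,7,9,10,11,12,13,14,15: 11111001010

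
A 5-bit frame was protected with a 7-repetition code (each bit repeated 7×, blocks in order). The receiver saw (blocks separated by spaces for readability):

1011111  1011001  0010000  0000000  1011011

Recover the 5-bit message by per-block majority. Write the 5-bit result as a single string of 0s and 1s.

11001

Block 1 (1011111): 6 ones → 1
Block 2 (1011001): 4 ones → 1
Block 3 (0010000): 1 one → 0
Block 4 (0000000): 0 ones → 0
Block 5 (1011011): 5 ones → 1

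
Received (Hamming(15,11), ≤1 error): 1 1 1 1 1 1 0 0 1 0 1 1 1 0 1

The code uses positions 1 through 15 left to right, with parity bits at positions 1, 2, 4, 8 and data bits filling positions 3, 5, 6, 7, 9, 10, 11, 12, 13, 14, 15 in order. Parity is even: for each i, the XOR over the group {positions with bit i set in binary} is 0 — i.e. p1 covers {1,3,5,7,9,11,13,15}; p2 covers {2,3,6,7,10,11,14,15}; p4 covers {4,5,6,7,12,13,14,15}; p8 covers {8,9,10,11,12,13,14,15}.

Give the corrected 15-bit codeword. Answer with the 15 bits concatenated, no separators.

111111001001101

s1 (pos 1,3,5,7,9,11,13,15): 1⊕1⊕1⊕0⊕1⊕1⊕1⊕1 = 1
s2 (pos 2,3,6,7,10,11,14,15): 1⊕1⊕1⊕0⊕0⊕1⊕0⊕1 = 1
s4 (pos 4,5,6,7,12,13,14,15): 1⊕1⊕1⊕0⊕1⊕1⊕0⊕1 = 0
s8 (pos 8,9,10,11,12,13,14,15): 0⊕1⊕0⊕1⊕1⊕1⊕0⊕1 = 1
Syndrome s8…s1 = 1011 → error at position 11.
Flip position 11: 111111001011101 → 111111001001101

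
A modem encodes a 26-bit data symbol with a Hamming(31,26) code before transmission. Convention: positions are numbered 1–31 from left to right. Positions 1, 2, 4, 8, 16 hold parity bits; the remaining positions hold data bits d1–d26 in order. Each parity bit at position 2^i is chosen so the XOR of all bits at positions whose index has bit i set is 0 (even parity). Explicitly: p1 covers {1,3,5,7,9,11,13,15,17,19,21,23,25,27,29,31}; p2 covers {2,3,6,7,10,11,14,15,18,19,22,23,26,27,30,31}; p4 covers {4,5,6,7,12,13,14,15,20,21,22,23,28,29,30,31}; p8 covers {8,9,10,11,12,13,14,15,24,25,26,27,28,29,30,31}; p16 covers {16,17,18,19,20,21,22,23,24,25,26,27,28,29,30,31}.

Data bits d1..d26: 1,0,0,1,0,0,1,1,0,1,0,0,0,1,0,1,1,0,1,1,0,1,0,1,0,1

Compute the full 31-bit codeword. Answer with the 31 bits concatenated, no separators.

Place data at non-parity positions: p1 p2 1 p4 0 0 1 p8 0 0 1 1 0 1 0 p16 0 0 1 0 1 1 0 1 1 0 1 0 1 0 1
p1 (pos 1,3,5,7,9,11,13,15,17,19,21,23,25,27,29,31): XOR of data positions = 1⊕0⊕1⊕0⊕1⊕0⊕0⊕0⊕1⊕1⊕0⊕1⊕1⊕1⊕1 = 1
p2 (pos 2,3,6,7,10,11,14,15,18,19,22,23,26,27,30,31): XOR of data positions = 1⊕0⊕1⊕0⊕1⊕1⊕0⊕0⊕1⊕1⊕0⊕0⊕1⊕0⊕1 = 0
p4 (pos 4,5,6,7,12,13,14,15,20,21,22,23,28,29,30,31): XOR of data positions = 0⊕0⊕1⊕1⊕0⊕1⊕0⊕0⊕1⊕1⊕0⊕0⊕1⊕0⊕1 = 1
p8 (pos 8,9,10,11,12,13,14,15,24,25,26,27,28,29,30,31): XOR of data positions = 0⊕0⊕1⊕1⊕0⊕1⊕0⊕1⊕1⊕0⊕1⊕0⊕1⊕0⊕1 = 0
p16 (pos 16,17,18,19,20,21,22,23,24,25,26,27,28,29,30,31): XOR of data positions = 0⊕0⊕1⊕0⊕1⊕1⊕0⊕1⊕1⊕0⊕1⊕0⊕1⊕0⊕1 = 0
Codeword: 1011001000110100001011011010101

1011001000110100001011011010101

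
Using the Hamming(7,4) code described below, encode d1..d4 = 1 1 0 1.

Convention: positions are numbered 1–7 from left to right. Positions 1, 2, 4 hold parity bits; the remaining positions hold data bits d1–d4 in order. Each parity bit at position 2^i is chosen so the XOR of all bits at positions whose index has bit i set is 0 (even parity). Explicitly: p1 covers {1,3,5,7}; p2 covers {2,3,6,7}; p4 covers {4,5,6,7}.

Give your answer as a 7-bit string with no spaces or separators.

1010101

Place data at non-parity positions: p1 p2 1 p4 1 0 1
p1 (pos 1,3,5,7): XOR of data positions = 1⊕1⊕1 = 1
p2 (pos 2,3,6,7): XOR of data positions = 1⊕0⊕1 = 0
p4 (pos 4,5,6,7): XOR of data positions = 1⊕0⊕1 = 0
Codeword: 1010101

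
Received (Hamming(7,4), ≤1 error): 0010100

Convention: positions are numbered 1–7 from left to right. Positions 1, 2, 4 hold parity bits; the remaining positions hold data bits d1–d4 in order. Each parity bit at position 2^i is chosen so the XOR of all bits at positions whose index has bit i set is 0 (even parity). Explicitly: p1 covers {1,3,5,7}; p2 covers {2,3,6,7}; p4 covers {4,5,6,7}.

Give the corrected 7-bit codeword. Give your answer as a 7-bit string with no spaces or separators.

s1 (pos 1,3,5,7): 0⊕1⊕1⊕0 = 0
s2 (pos 2,3,6,7): 0⊕1⊕0⊕0 = 1
s4 (pos 4,5,6,7): 0⊕1⊕0⊕0 = 1
Syndrome s4…s1 = 110 → error at position 6.
Flip position 6: 0010100 → 0010110

0010110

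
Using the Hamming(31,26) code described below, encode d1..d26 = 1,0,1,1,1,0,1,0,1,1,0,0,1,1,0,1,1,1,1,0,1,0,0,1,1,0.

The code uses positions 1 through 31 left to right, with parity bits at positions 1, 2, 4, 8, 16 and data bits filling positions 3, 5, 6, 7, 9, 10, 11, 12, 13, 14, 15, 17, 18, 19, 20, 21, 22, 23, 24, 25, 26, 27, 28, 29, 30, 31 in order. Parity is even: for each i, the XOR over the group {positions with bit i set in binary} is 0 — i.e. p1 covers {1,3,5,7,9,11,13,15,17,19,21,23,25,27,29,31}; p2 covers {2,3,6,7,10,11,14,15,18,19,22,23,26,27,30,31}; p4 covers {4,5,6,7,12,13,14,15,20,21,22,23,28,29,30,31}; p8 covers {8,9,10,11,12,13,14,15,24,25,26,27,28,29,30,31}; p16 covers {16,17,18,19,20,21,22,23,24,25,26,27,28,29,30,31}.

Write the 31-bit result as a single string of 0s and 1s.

Place data at non-parity positions: p1 p2 1 p4 0 1 1 p8 1 0 1 0 1 1 0 p16 0 1 1 0 1 1 1 1 0 1 0 0 1 1 0
p1 (pos 1,3,5,7,9,11,13,15,17,19,21,23,25,27,29,31): XOR of data positions = 1⊕0⊕1⊕1⊕1⊕1⊕0⊕0⊕1⊕1⊕1⊕0⊕0⊕1⊕0 = 1
p2 (pos 2,3,6,7,10,11,14,15,18,19,22,23,26,27,30,31): XOR of data positions = 1⊕1⊕1⊕0⊕1⊕1⊕0⊕1⊕1⊕1⊕1⊕1⊕0⊕1⊕0 = 1
p4 (pos 4,5,6,7,12,13,14,15,20,21,22,23,28,29,30,31): XOR of data positions = 0⊕1⊕1⊕0⊕1⊕1⊕0⊕0⊕1⊕1⊕1⊕0⊕1⊕1⊕0 = 1
p8 (pos 8,9,10,11,12,13,14,15,24,25,26,27,28,29,30,31): XOR of data positions = 1⊕0⊕1⊕0⊕1⊕1⊕0⊕1⊕0⊕1⊕0⊕0⊕1⊕1⊕0 = 0
p16 (pos 16,17,18,19,20,21,22,23,24,25,26,27,28,29,30,31): XOR of data positions = 0⊕1⊕1⊕0⊕1⊕1⊕1⊕1⊕0⊕1⊕0⊕0⊕1⊕1⊕0 = 1
Codeword: 1111011010101101011011110100110

1111011010101101011011110100110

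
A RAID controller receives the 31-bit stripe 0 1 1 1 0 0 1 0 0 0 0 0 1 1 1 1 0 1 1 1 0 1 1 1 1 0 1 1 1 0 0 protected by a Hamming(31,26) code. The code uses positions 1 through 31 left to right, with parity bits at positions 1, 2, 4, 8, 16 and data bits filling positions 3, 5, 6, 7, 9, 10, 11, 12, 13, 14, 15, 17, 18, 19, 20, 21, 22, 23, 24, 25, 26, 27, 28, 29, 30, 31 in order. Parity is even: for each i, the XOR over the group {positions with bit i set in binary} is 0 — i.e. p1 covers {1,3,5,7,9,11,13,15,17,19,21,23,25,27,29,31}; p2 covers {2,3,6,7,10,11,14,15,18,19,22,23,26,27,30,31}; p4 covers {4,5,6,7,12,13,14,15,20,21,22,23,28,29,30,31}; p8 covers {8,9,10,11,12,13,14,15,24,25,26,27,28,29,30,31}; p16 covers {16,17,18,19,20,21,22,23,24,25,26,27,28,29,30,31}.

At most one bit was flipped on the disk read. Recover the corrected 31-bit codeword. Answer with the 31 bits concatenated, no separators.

0111001000001111111101111011100

s1 (pos 1,3,5,7,9,11,13,15,17,19,21,23,25,27,29,31): 0⊕1⊕0⊕1⊕0⊕0⊕1⊕1⊕0⊕1⊕0⊕1⊕1⊕1⊕1⊕0 = 1
s2 (pos 2,3,6,7,10,11,14,15,18,19,22,23,26,27,30,31): 1⊕1⊕0⊕1⊕0⊕0⊕1⊕1⊕1⊕1⊕1⊕1⊕0⊕1⊕0⊕0 = 0
s4 (pos 4,5,6,7,12,13,14,15,20,21,22,23,28,29,30,31): 1⊕0⊕0⊕1⊕0⊕1⊕1⊕1⊕1⊕0⊕1⊕1⊕1⊕1⊕0⊕0 = 0
s8 (pos 8,9,10,11,12,13,14,15,24,25,26,27,28,29,30,31): 0⊕0⊕0⊕0⊕0⊕1⊕1⊕1⊕1⊕1⊕0⊕1⊕1⊕1⊕0⊕0 = 0
s16 (pos 16,17,18,19,20,21,22,23,24,25,26,27,28,29,30,31): 1⊕0⊕1⊕1⊕1⊕0⊕1⊕1⊕1⊕1⊕0⊕1⊕1⊕1⊕0⊕0 = 1
Syndrome s16…s1 = 10001 → error at position 17.
Flip position 17: 0111001000001111011101111011100 → 0111001000001111111101111011100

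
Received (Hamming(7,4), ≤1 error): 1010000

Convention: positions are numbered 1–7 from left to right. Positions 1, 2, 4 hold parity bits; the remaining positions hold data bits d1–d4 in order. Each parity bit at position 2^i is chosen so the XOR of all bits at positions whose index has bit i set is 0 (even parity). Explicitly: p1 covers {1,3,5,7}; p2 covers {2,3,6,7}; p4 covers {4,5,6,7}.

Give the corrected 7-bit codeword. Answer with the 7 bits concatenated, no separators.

s1 (pos 1,3,5,7): 1⊕1⊕0⊕0 = 0
s2 (pos 2,3,6,7): 0⊕1⊕0⊕0 = 1
s4 (pos 4,5,6,7): 0⊕0⊕0⊕0 = 0
Syndrome s4…s1 = 010 → error at position 2.
Flip position 2: 1010000 → 1110000

1110000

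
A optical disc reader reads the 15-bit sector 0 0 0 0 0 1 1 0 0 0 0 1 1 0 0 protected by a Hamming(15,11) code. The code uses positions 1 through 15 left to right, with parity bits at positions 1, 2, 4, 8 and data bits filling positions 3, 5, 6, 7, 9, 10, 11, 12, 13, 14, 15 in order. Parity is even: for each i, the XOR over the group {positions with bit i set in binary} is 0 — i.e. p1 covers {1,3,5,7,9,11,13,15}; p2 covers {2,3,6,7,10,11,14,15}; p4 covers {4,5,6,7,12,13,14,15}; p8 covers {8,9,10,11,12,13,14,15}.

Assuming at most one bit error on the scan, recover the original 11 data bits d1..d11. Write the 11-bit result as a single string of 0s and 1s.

00110001100

s1 (pos 1,3,5,7,9,11,13,15): 0⊕0⊕0⊕1⊕0⊕0⊕1⊕0 = 0
s2 (pos 2,3,6,7,10,11,14,15): 0⊕0⊕1⊕1⊕0⊕0⊕0⊕0 = 0
s4 (pos 4,5,6,7,12,13,14,15): 0⊕0⊕1⊕1⊕1⊕1⊕0⊕0 = 0
s8 (pos 8,9,10,11,12,13,14,15): 0⊕0⊕0⊕0⊕1⊕1⊕0⊕0 = 0
Syndrome s8…s1 = 0000 → no error.
Read data bits from positions 3,5,6,7,9,10,11,12,13,14,15: 00110001100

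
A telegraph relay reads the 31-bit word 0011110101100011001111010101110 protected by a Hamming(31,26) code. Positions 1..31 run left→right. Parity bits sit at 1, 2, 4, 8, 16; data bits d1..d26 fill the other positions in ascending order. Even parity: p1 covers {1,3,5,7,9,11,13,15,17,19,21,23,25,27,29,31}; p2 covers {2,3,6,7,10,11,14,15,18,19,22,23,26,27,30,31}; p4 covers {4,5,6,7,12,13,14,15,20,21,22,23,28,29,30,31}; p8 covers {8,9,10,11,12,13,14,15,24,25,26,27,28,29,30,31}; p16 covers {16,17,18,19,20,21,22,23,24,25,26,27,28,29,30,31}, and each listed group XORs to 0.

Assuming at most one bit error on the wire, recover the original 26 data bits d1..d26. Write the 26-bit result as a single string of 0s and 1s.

11100100001001111010101110

s1 (pos 1,3,5,7,9,11,13,15,17,19,21,23,25,27,29,31): 0⊕1⊕1⊕0⊕0⊕1⊕0⊕1⊕0⊕1⊕1⊕0⊕0⊕0⊕1⊕0 = 1
s2 (pos 2,3,6,7,10,11,14,15,18,19,22,23,26,27,30,31): 0⊕1⊕1⊕0⊕1⊕1⊕0⊕1⊕0⊕1⊕1⊕0⊕1⊕0⊕1⊕0 = 1
s4 (pos 4,5,6,7,12,13,14,15,20,21,22,23,28,29,30,31): 1⊕1⊕1⊕0⊕0⊕0⊕0⊕1⊕1⊕1⊕1⊕0⊕1⊕1⊕1⊕0 = 0
s8 (pos 8,9,10,11,12,13,14,15,24,25,26,27,28,29,30,31): 1⊕0⊕1⊕1⊕0⊕0⊕0⊕1⊕1⊕0⊕1⊕0⊕1⊕1⊕1⊕0 = 1
s16 (pos 16,17,18,19,20,21,22,23,24,25,26,27,28,29,30,31): 1⊕0⊕0⊕1⊕1⊕1⊕1⊕0⊕1⊕0⊕1⊕0⊕1⊕1⊕1⊕0 = 0
Syndrome s16…s1 = 01011 → error at position 11.
Flip position 11: 0011110101100011001111010101110 → 0011110101000011001111010101110
Read data bits from positions 3,5,6,7,9,10,11,12,13,14,15,17,18,19,20,21,22,23,24,25,26,27,28,29,30,31: 11100100001001111010101110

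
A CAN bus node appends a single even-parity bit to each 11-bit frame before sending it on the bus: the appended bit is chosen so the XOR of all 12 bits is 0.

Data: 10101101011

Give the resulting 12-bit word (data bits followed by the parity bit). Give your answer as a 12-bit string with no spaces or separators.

101011010111

XOR of the 11 data bits: 1⊕0⊕1⊕0⊕1⊕1⊕0⊕1⊕0⊕1⊕1 = 1
Parity bit = 1 (so all 12 bits XOR to 0).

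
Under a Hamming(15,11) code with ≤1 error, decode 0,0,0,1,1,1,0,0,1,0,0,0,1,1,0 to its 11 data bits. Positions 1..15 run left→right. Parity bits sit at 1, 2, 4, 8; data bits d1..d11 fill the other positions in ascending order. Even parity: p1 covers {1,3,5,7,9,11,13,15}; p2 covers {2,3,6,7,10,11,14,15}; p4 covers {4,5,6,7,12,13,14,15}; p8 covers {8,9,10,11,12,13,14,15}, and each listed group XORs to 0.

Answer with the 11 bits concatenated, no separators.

01101000010

s1 (pos 1,3,5,7,9,11,13,15): 0⊕0⊕1⊕0⊕1⊕0⊕1⊕0 = 1
s2 (pos 2,3,6,7,10,11,14,15): 0⊕0⊕1⊕0⊕0⊕0⊕1⊕0 = 0
s4 (pos 4,5,6,7,12,13,14,15): 1⊕1⊕1⊕0⊕0⊕1⊕1⊕0 = 1
s8 (pos 8,9,10,11,12,13,14,15): 0⊕1⊕0⊕0⊕0⊕1⊕1⊕0 = 1
Syndrome s8…s1 = 1101 → error at position 13.
Flip position 13: 000111001000110 → 000111001000010
Read data bits from positions 3,5,6,7,9,10,11,12,13,14,15: 01101000010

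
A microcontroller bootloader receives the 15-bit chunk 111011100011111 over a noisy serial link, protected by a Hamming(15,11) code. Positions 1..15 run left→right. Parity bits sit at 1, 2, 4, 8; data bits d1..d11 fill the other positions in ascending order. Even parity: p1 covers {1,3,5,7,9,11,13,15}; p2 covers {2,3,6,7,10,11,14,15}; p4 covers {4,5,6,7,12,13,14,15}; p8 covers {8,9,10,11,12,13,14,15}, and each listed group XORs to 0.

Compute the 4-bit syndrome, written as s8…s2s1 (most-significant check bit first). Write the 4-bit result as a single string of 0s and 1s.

1111

s1 (pos 1,3,5,7,9,11,13,15): 1⊕1⊕1⊕1⊕0⊕1⊕1⊕1 = 1
s2 (pos 2,3,6,7,10,11,14,15): 1⊕1⊕1⊕1⊕0⊕1⊕1⊕1 = 1
s4 (pos 4,5,6,7,12,13,14,15): 0⊕1⊕1⊕1⊕1⊕1⊕1⊕1 = 1
s8 (pos 8,9,10,11,12,13,14,15): 0⊕0⊕0⊕1⊕1⊕1⊕1⊕1 = 1
Syndrome s8…s1 = 1111 → error at position 15.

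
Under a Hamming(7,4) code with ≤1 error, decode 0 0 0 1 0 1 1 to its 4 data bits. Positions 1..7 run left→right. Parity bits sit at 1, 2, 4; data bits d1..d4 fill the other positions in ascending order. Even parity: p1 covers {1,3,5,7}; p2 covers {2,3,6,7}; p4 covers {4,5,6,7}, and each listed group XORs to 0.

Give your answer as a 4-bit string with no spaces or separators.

0111

s1 (pos 1,3,5,7): 0⊕0⊕0⊕1 = 1
s2 (pos 2,3,6,7): 0⊕0⊕1⊕1 = 0
s4 (pos 4,5,6,7): 1⊕0⊕1⊕1 = 1
Syndrome s4…s1 = 101 → error at position 5.
Flip position 5: 0001011 → 0001111
Read data bits from positions 3,5,6,7: 0111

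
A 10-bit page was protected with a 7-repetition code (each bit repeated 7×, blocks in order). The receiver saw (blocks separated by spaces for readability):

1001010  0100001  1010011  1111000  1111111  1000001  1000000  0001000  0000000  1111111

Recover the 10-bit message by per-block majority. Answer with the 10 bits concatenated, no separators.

0011100001

Block 1 (1001010): 3 ones → 0
Block 2 (0100001): 2 ones → 0
Block 3 (1010011): 4 ones → 1
Block 4 (1111000): 4 ones → 1
Block 5 (1111111): 7 ones → 1
Block 6 (1000001): 2 ones → 0
Block 7 (1000000): 1 one → 0
Block 8 (0001000): 1 one → 0
Block 9 (0000000): 0 ones → 0
Block 10 (1111111): 7 ones → 1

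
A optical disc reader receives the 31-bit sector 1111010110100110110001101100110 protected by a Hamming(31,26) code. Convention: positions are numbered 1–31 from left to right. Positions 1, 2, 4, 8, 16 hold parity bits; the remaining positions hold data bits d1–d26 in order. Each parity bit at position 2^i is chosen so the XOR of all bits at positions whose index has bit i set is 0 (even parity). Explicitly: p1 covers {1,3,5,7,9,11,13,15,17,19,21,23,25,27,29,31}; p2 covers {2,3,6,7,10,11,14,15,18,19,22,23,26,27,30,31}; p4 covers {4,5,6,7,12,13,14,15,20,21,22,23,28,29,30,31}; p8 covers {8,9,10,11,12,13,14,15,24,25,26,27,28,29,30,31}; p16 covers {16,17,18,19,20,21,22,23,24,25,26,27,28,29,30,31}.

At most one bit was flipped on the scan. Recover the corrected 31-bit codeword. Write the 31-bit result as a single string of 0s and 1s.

1111010110000110110001101100110

s1 (pos 1,3,5,7,9,11,13,15,17,19,21,23,25,27,29,31): 1⊕1⊕0⊕0⊕1⊕1⊕0⊕1⊕1⊕0⊕0⊕1⊕1⊕0⊕1⊕0 = 1
s2 (pos 2,3,6,7,10,11,14,15,18,19,22,23,26,27,30,31): 1⊕1⊕1⊕0⊕0⊕1⊕1⊕1⊕1⊕0⊕1⊕1⊕1⊕0⊕1⊕0 = 1
s4 (pos 4,5,6,7,12,13,14,15,20,21,22,23,28,29,30,31): 1⊕0⊕1⊕0⊕0⊕0⊕1⊕1⊕0⊕0⊕1⊕1⊕0⊕1⊕1⊕0 = 0
s8 (pos 8,9,10,11,12,13,14,15,24,25,26,27,28,29,30,31): 1⊕1⊕0⊕1⊕0⊕0⊕1⊕1⊕0⊕1⊕1⊕0⊕0⊕1⊕1⊕0 = 1
s16 (pos 16,17,18,19,20,21,22,23,24,25,26,27,28,29,30,31): 0⊕1⊕1⊕0⊕0⊕0⊕1⊕1⊕0⊕1⊕1⊕0⊕0⊕1⊕1⊕0 = 0
Syndrome s16…s1 = 01011 → error at position 11.
Flip position 11: 1111010110100110110001101100110 → 1111010110000110110001101100110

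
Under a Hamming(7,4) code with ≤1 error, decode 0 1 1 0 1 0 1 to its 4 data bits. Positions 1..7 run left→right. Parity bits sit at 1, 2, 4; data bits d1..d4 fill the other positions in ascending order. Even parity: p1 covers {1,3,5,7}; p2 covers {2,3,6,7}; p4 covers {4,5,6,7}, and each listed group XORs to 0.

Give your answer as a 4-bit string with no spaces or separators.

s1 (pos 1,3,5,7): 0⊕1⊕1⊕1 = 1
s2 (pos 2,3,6,7): 1⊕1⊕0⊕1 = 1
s4 (pos 4,5,6,7): 0⊕1⊕0⊕1 = 0
Syndrome s4…s1 = 011 → error at position 3.
Flip position 3: 0110101 → 0100101
Read data bits from positions 3,5,6,7: 0101

0101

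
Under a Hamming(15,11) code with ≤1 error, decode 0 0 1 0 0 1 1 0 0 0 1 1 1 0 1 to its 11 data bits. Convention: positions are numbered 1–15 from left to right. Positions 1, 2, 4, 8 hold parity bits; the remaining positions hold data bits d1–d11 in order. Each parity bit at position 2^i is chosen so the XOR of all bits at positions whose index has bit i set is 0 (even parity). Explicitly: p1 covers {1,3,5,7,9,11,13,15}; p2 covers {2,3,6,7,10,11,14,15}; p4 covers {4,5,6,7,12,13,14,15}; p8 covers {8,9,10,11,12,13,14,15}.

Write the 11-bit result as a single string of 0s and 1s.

s1 (pos 1,3,5,7,9,11,13,15): 0⊕1⊕0⊕1⊕0⊕1⊕1⊕1 = 1
s2 (pos 2,3,6,7,10,11,14,15): 0⊕1⊕1⊕1⊕0⊕1⊕0⊕1 = 1
s4 (pos 4,5,6,7,12,13,14,15): 0⊕0⊕1⊕1⊕1⊕1⊕0⊕1 = 1
s8 (pos 8,9,10,11,12,13,14,15): 0⊕0⊕0⊕1⊕1⊕1⊕0⊕1 = 0
Syndrome s8…s1 = 0111 → error at position 7.
Flip position 7: 001001100011101 → 001001000011101
Read data bits from positions 3,5,6,7,9,10,11,12,13,14,15: 10100011101

10100011101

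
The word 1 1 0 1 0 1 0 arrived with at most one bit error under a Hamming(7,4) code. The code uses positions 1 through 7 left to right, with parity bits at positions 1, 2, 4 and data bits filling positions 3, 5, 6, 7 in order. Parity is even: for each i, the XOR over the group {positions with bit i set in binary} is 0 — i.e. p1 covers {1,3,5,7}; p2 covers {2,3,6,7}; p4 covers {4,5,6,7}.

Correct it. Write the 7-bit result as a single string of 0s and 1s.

0101010

s1 (pos 1,3,5,7): 1⊕0⊕0⊕0 = 1
s2 (pos 2,3,6,7): 1⊕0⊕1⊕0 = 0
s4 (pos 4,5,6,7): 1⊕0⊕1⊕0 = 0
Syndrome s4…s1 = 001 → error at position 1.
Flip position 1: 1101010 → 0101010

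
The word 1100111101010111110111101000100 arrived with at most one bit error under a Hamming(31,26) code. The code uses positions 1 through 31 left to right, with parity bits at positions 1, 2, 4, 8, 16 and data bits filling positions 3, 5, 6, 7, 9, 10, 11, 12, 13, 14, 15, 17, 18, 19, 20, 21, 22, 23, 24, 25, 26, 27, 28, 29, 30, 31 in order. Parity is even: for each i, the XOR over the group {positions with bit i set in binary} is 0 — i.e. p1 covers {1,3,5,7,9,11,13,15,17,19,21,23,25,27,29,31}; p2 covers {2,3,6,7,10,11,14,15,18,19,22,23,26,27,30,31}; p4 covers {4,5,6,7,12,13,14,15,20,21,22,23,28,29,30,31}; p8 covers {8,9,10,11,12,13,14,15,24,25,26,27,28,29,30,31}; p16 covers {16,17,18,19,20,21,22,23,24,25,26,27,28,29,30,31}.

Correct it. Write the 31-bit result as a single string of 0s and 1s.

1100111101010111110111101000101

s1 (pos 1,3,5,7,9,11,13,15,17,19,21,23,25,27,29,31): 1⊕0⊕1⊕1⊕0⊕0⊕0⊕1⊕1⊕0⊕1⊕1⊕1⊕0⊕1⊕0 = 1
s2 (pos 2,3,6,7,10,11,14,15,18,19,22,23,26,27,30,31): 1⊕0⊕1⊕1⊕1⊕0⊕1⊕1⊕1⊕0⊕1⊕1⊕0⊕0⊕0⊕0 = 1
s4 (pos 4,5,6,7,12,13,14,15,20,21,22,23,28,29,30,31): 0⊕1⊕1⊕1⊕1⊕0⊕1⊕1⊕1⊕1⊕1⊕1⊕0⊕1⊕0⊕0 = 1
s8 (pos 8,9,10,11,12,13,14,15,24,25,26,27,28,29,30,31): 1⊕0⊕1⊕0⊕1⊕0⊕1⊕1⊕0⊕1⊕0⊕0⊕0⊕1⊕0⊕0 = 1
s16 (pos 16,17,18,19,20,21,22,23,24,25,26,27,28,29,30,31): 1⊕1⊕1⊕0⊕1⊕1⊕1⊕1⊕0⊕1⊕0⊕0⊕0⊕1⊕0⊕0 = 1
Syndrome s16…s1 = 11111 → error at position 31.
Flip position 31: 1100111101010111110111101000100 → 1100111101010111110111101000101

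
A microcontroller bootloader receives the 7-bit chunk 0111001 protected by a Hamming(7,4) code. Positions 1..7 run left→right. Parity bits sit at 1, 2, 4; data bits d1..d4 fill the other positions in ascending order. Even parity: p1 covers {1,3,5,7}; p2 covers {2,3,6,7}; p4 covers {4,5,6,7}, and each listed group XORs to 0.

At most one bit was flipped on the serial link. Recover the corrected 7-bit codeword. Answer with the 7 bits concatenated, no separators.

0011001

s1 (pos 1,3,5,7): 0⊕1⊕0⊕1 = 0
s2 (pos 2,3,6,7): 1⊕1⊕0⊕1 = 1
s4 (pos 4,5,6,7): 1⊕0⊕0⊕1 = 0
Syndrome s4…s1 = 010 → error at position 2.
Flip position 2: 0111001 → 0011001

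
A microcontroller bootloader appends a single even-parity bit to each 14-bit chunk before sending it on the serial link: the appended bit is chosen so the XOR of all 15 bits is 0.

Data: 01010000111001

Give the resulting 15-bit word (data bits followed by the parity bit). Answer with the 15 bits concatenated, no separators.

XOR of the 14 data bits: 0⊕1⊕0⊕1⊕0⊕0⊕0⊕0⊕1⊕1⊕1⊕0⊕0⊕1 = 0
Parity bit = 0 (so all 15 bits XOR to 0).

010100001110010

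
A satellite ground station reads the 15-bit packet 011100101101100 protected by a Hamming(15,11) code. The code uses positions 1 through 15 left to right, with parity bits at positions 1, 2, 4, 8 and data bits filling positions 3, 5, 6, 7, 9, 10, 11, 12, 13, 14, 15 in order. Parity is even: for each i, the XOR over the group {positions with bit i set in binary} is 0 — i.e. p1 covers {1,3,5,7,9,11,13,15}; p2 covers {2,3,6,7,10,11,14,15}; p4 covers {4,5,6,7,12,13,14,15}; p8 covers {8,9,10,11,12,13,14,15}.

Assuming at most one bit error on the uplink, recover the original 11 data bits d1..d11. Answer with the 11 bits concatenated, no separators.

10011101100

s1 (pos 1,3,5,7,9,11,13,15): 0⊕1⊕0⊕1⊕1⊕0⊕1⊕0 = 0
s2 (pos 2,3,6,7,10,11,14,15): 1⊕1⊕0⊕1⊕1⊕0⊕0⊕0 = 0
s4 (pos 4,5,6,7,12,13,14,15): 1⊕0⊕0⊕1⊕1⊕1⊕0⊕0 = 0
s8 (pos 8,9,10,11,12,13,14,15): 0⊕1⊕1⊕0⊕1⊕1⊕0⊕0 = 0
Syndrome s8…s1 = 0000 → no error.
Read data bits from positions 3,5,6,7,9,10,11,12,13,14,15: 10011101100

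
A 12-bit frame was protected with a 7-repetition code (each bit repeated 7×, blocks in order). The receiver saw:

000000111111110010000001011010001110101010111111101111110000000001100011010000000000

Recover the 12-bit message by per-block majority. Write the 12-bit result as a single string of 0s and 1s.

Block 1 (0000001): 1 one → 0
Block 2 (1111111): 7 ones → 1
Block 3 (0010000): 1 one → 0
Block 4 (0010110): 3 ones → 0
Block 5 (1000111): 4 ones → 1
Block 6 (0101010): 3 ones → 0
Block 7 (1111111): 7 ones → 1
Block 8 (0111111): 6 ones → 1
Block 9 (0000000): 0 ones → 0
Block 10 (0011000): 2 ones → 0
Block 11 (1101000): 3 ones → 0
Block 12 (0000000): 0 ones → 0

010010110000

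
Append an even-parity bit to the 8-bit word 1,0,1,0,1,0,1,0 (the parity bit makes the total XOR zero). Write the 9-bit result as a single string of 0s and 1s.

XOR of the 8 data bits: 1⊕0⊕1⊕0⊕1⊕0⊕1⊕0 = 0
Parity bit = 0 (so all 9 bits XOR to 0).

101010100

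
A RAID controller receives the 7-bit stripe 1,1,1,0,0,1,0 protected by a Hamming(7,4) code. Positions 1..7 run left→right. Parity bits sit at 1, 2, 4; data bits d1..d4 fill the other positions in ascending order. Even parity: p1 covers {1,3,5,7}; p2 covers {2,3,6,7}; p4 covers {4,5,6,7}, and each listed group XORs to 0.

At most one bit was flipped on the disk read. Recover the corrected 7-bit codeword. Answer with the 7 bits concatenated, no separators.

1110000

s1 (pos 1,3,5,7): 1⊕1⊕0⊕0 = 0
s2 (pos 2,3,6,7): 1⊕1⊕1⊕0 = 1
s4 (pos 4,5,6,7): 0⊕0⊕1⊕0 = 1
Syndrome s4…s1 = 110 → error at position 6.
Flip position 6: 1110010 → 1110000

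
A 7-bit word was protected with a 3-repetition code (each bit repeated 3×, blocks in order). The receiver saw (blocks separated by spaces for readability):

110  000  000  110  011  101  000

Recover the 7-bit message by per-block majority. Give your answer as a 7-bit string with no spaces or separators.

1001110

Block 1 (110): 2 ones → 1
Block 2 (000): 0 ones → 0
Block 3 (000): 0 ones → 0
Block 4 (110): 2 ones → 1
Block 5 (011): 2 ones → 1
Block 6 (101): 2 ones → 1
Block 7 (000): 0 ones → 0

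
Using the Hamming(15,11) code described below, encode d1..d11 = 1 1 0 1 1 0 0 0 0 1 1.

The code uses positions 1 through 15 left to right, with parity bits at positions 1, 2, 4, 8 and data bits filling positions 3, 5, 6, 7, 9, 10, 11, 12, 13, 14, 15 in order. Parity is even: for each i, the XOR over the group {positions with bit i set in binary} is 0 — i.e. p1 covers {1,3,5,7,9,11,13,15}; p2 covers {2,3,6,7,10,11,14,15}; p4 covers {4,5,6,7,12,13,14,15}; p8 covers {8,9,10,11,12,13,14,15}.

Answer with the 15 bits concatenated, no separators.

Place data at non-parity positions: p1 p2 1 p4 1 0 1 p8 1 0 0 0 0 1 1
p1 (pos 1,3,5,7,9,11,13,15): XOR of data positions = 1⊕1⊕1⊕1⊕0⊕0⊕1 = 1
p2 (pos 2,3,6,7,10,11,14,15): XOR of data positions = 1⊕0⊕1⊕0⊕0⊕1⊕1 = 0
p4 (pos 4,5,6,7,12,13,14,15): XOR of data positions = 1⊕0⊕1⊕0⊕0⊕1⊕1 = 0
p8 (pos 8,9,10,11,12,13,14,15): XOR of data positions = 1⊕0⊕0⊕0⊕0⊕1⊕1 = 1
Codeword: 101010111000011

101010111000011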